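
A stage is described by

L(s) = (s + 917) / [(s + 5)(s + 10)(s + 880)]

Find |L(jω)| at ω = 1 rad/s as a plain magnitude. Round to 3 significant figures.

At s = jω = j1:
zero (s+917): 917 + j1 → |·| = √(917²+1²) = √840890 ≈ 917, ∠ = arctan(1/917) ≈ 0.06°
pole (s+5): 5 + j1 → |·| = √(5²+1²) = √26 ≈ 5.099, ∠ = arctan(1/5) ≈ 11.31°
pole (s+10): 10 + j1 → |·| = √(10²+1²) = √101 ≈ 10.05, ∠ = arctan(1/10) ≈ 5.71°
pole (s+880): 880 + j1 → |·| = √(880²+1²) = √774401 ≈ 880, ∠ = arctan(1/880) ≈ 0.07°
|L| = 1 · 917 / 45096 ≈ 0.020334

0.0203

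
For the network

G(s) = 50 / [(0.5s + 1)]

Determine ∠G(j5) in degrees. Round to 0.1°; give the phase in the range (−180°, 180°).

-68.2°

At ω = 5 rad/s:
pole (1 + j5·0.5) = 1 + j2.5 → |·| ≈ 2.6926, ∠ ≈ 68.20°
∠G = (0°) − (68.20°) = -68.20°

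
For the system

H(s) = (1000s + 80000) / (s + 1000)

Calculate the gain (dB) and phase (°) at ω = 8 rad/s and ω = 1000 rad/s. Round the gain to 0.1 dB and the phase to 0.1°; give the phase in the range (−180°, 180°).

Substitute s = j8:
Numerator: 1000(j8) + 80000 = 80000 + j8000
Denominator: (j8) + 1000 = 1000 + j8
|N| = √(80000² + 8000²) ≈ 80399, ∠N ≈ 5.71°
|D| = √(1000² + 8²) ≈ 1000, ∠D ≈ 0.46°
|H| = 80399 / 1000 ≈ 80.399
Gain = 20 log₁₀(80.399) ≈ 38.11 dB
∠H = 5.71° − 0.46° = 5.25°

Substitute s = j1000:
Numerator: 1000(j1000) + 80000 = 80000 + j1000000
Denominator: (j1000) + 1000 = 1000 + j1000
|N| = √(80000² + 1000000²) ≈ 1.0032e+06, ∠N ≈ 85.43°
|D| = √(1000² + 1000²) ≈ 1414.2, ∠D ≈ 45.00°
|H| = 1.0032e+06 / 1414.2 ≈ 709.38
Gain = 20 log₁₀(709.38) ≈ 57.02 dB
∠H = 85.43° − 45.00° = 40.43°

ω = 8: 38.1 dB, 5.3°; ω = 1000: 57.0 dB, 40.4°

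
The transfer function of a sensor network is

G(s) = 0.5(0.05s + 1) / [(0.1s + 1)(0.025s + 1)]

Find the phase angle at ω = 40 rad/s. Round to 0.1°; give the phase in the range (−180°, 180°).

-57.5°

At ω = 40 rad/s:
zero (1 + j40·0.05) = 1 + j2 → |·| ≈ 2.2361, ∠ ≈ 63.43°
pole (1 + j40·0.1) = 1 + j4 → |·| ≈ 4.1231, ∠ ≈ 75.96°
pole (1 + j40·0.025) = 1 + j1 → |·| ≈ 1.4142, ∠ ≈ 45.00°
∠G = (63.43°) − (75.96° + 45.00°) = -57.53°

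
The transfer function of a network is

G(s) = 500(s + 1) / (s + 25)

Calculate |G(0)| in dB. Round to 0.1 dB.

26.0 dB

G(0) = 500·1 / (25) = 20
20 log₁₀(20) ≈ 26.02 dB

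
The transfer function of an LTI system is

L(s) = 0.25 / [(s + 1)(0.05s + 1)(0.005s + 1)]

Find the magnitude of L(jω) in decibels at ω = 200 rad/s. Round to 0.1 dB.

-81.1 dB

At ω = 200 rad/s:
pole (1 + j200·1) = 1 + j200 → |·| ≈ 200, ∠ ≈ 89.71°
pole (1 + j200·0.05) = 1 + j10 → |·| ≈ 10.05, ∠ ≈ 84.29°
pole (1 + j200·0.005) = 1 + j1 → |·| ≈ 1.4142, ∠ ≈ 45.00°
|L| = 0.25 · 1 / (200 · 10.05 · 1.4142) ≈ 8.7949e-05
Gain = 20 log₁₀(8.7949e-05) ≈ -81.12 dB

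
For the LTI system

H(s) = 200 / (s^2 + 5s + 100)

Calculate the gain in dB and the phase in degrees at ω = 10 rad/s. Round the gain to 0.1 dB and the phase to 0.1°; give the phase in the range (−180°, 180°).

12.0 dB, -90.0°

At s = jω = j10:
quadratic: (j10)² + 5·j10 + 100 = 0 + j50 → |·| ≈ 50, ∠ ≈ 90.00°
|H| = 200 / 50 ≈ 4
Gain = 20 log₁₀(4) ≈ 12.04 dB
∠H = 0.00° − 90.00° = -90.00°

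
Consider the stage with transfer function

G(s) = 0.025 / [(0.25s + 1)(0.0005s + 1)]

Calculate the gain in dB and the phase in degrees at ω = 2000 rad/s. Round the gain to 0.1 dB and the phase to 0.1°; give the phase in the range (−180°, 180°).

At ω = 2000 rad/s:
pole (1 + j2000·0.25) = 1 + j500 → |·| ≈ 500, ∠ ≈ 89.89°
pole (1 + j2000·0.0005) = 1 + j1 → |·| ≈ 1.4142, ∠ ≈ 45.00°
|G| = 0.025 · 1 / (500 · 1.4142) ≈ 3.5356e-05
Gain = 20 log₁₀(3.5356e-05) ≈ -89.03 dB
∠G = (0°) − (89.89° + 45.00°) = -134.89°

-89.0 dB, -134.9°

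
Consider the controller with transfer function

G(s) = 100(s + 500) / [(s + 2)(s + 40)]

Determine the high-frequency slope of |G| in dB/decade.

Each pole contributes −20 dB/decade at high frequency; each zero contributes +20 dB/decade.
Net: 1 zero(s) − 2 pole(s) → -20 dB/decade.

-20 dB/decade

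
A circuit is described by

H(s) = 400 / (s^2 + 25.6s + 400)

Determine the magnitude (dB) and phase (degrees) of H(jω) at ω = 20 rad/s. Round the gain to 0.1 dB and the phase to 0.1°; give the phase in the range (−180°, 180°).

At s = jω = j20:
quadratic: (j20)² + 25.6·j20 + 400 = 0 + j512 → |·| ≈ 512, ∠ ≈ 90.00°
|H| = 400 / 512 ≈ 0.78125
Gain = 20 log₁₀(0.78125) ≈ -2.14 dB
∠H = 0.00° − 90.00° = -90.00°

-2.1 dB, -90.0°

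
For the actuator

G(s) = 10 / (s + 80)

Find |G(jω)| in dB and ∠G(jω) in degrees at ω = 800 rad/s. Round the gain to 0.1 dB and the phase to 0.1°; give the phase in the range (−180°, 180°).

At s = jω = j800:
pole (s+80): 80 + j800 → |·| = √(80²+800²) = √646400 ≈ 803.99, ∠ = arctan(800/80) ≈ 84.29°
|G| = 10 / 803.99 ≈ 0.012438
Gain = 20 log₁₀(0.012438) ≈ -38.10 dB
∠G = 0.00° − 84.29° = -84.29°

-38.1 dB, -84.3°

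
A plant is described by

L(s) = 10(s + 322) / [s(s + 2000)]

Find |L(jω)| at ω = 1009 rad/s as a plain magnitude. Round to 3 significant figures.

At s = jω = j1009:
zero (s+322): 322 + j1009 → |·| = √(322²+1009²) = √1121765 ≈ 1059.1, ∠ = arctan(1009/322) ≈ 72.30°
pole (s+2000): 2000 + j1009 → |·| = √(2000²+1009²) = √5018081 ≈ 2240.1, ∠ = arctan(1009/2000) ≈ 26.77°
pole at origin: |s| = 1009, ∠ = 90.00° (in denominator)
|L| = 10 · 1059.1 / 2.2603e+06 ≈ 0.0046857

0.00469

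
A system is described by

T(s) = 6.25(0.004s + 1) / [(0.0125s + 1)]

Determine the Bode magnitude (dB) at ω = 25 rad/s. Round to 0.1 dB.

At ω = 25 rad/s:
zero (1 + j25·0.004) = 1 + j0.1 → |·| ≈ 1.005, ∠ ≈ 5.71°
pole (1 + j25·0.0125) = 1 + j0.3125 → |·| ≈ 1.0477, ∠ ≈ 17.35°
|T| = 6.25 · 1.005 / (1.0477) ≈ 5.9953
Gain = 20 log₁₀(5.9953) ≈ 15.56 dB

15.6 dB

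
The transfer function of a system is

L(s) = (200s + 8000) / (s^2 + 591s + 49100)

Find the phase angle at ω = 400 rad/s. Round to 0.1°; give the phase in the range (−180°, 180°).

Substitute s = j400:
Numerator: 200(j400) + 8000 = 8000 + j80000
Denominator: (j400)^2 + 591(j400) + 49100 = -110900 + j236400
|N| = √(8000² + 80000²) ≈ 80399, ∠N ≈ 84.29°
|D| = √(110900² + 236400²) ≈ 2.6112e+05, ∠D ≈ 115.13°
∠L = 84.29° − 115.13° = -30.84°

-30.8°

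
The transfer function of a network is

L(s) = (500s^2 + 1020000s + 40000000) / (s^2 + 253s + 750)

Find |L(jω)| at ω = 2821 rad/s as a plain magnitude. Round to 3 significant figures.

Substitute s = j2821:
Numerator: 500(j2821)^2 + 1020000(j2821) + 40000000 = -3939020500 + j2877420000
Denominator: (j2821)^2 + 253(j2821) + 750 = -7957291 + j713713
|N| = √(3939020500² + 2877420000²) ≈ 4.8781e+09, ∠N ≈ 143.85°
|D| = √(7957291² + 713713²) ≈ 7.9892e+06, ∠D ≈ 174.87°
|L| = 4.8781e+09 / 7.9892e+06 ≈ 610.59

611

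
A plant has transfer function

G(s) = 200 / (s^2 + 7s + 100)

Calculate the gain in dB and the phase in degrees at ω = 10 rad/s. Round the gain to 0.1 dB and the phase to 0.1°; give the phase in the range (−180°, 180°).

At s = jω = j10:
quadratic: (j10)² + 7·j10 + 100 = 0 + j70 → |·| ≈ 70, ∠ ≈ 90.00°
|G| = 200 / 70 ≈ 2.8571
Gain = 20 log₁₀(2.8571) ≈ 9.12 dB
∠G = 0.00° − 90.00° = -90.00°

9.1 dB, -90.0°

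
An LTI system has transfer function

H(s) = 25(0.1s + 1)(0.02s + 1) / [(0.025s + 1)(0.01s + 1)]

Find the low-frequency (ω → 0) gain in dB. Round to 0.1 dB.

H(0) = 25 · 1 / 1 = 25
20 log₁₀(25) ≈ 27.96 dB

28.0 dB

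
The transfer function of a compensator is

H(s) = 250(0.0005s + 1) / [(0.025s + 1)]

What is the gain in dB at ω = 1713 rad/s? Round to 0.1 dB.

At ω = 1713 rad/s:
zero (1 + j1713·0.0005) = 1 + j0.8565 → |·| ≈ 1.3167, ∠ ≈ 40.58°
pole (1 + j1713·0.025) = 1 + j42.825 → |·| ≈ 42.837, ∠ ≈ 88.66°
|H| = 250 · 1.3167 / (42.837) ≈ 7.6844
Gain = 20 log₁₀(7.6844) ≈ 17.71 dB

17.7 dB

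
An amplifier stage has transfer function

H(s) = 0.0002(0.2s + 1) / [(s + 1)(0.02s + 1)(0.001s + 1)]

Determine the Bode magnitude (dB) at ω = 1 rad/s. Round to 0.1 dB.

At ω = 1 rad/s:
zero (1 + j1·0.2) = 1 + j0.2 → |·| ≈ 1.0198, ∠ ≈ 11.31°
pole (1 + j1·1) = 1 + j1 → |·| ≈ 1.4142, ∠ ≈ 45.00°
pole (1 + j1·0.02) = 1 + j0.02 → |·| ≈ 1.0002, ∠ ≈ 1.15°
pole (1 + j1·0.001) = 1 + j0.001 → |·| ≈ 1, ∠ ≈ 0.06°
|H| = 0.0002 · 1.0198 / (1.4142 · 1.0002 · 1) ≈ 0.00014419
Gain = 20 log₁₀(0.00014419) ≈ -76.82 dB

-76.8 dB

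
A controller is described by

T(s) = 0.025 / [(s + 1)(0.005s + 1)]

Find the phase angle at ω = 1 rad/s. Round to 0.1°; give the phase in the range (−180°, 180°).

At ω = 1 rad/s:
pole (1 + j1·1) = 1 + j1 → |·| ≈ 1.4142, ∠ ≈ 45.00°
pole (1 + j1·0.005) = 1 + j0.005 → |·| ≈ 1, ∠ ≈ 0.29°
∠T = (0°) − (45.00° + 0.29°) = -45.29°

-45.3°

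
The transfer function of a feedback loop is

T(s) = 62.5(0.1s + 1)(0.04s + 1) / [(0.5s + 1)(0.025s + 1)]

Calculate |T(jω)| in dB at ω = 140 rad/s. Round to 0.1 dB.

At ω = 140 rad/s:
zero (1 + j140·0.1) = 1 + j14 → |·| ≈ 14.036, ∠ ≈ 85.91°
zero (1 + j140·0.04) = 1 + j5.6 → |·| ≈ 5.6886, ∠ ≈ 79.88°
pole (1 + j140·0.5) = 1 + j70 → |·| ≈ 70.007, ∠ ≈ 89.18°
pole (1 + j140·0.025) = 1 + j3.5 → |·| ≈ 3.6401, ∠ ≈ 74.05°
|T| = 62.5 · 14.036 · 5.6886 / (70.007 · 3.6401) ≈ 19.583
Gain = 20 log₁₀(19.583) ≈ 25.84 dB

25.8 dB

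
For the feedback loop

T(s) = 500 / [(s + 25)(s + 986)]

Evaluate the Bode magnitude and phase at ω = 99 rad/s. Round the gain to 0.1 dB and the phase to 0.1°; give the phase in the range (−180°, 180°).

At s = jω = j99:
pole (s+25): 25 + j99 → |·| = √(25²+99²) = √10426 ≈ 102.11, ∠ = arctan(99/25) ≈ 75.83°
pole (s+986): 986 + j99 → |·| = √(986²+99²) = √981997 ≈ 990.96, ∠ = arctan(99/986) ≈ 5.73°
|T| = 500 / 1.0119e+05 ≈ 0.0049412
Gain = 20 log₁₀(0.0049412) ≈ -46.12 dB
∠T = 0.00° − 81.56° = -81.56°

-46.1 dB, -81.6°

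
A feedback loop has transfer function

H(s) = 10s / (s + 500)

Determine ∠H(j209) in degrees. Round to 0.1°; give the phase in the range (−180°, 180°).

At s = jω = j209:
zero at origin: s = j209 → |·| = 209, ∠ = 90.00°
pole (s+500): 500 + j209 → |·| = √(500²+209²) = √293681 ≈ 541.92, ∠ = arctan(209/500) ≈ 22.68°
∠H = 90.00° − 22.68° = 67.32°

67.3°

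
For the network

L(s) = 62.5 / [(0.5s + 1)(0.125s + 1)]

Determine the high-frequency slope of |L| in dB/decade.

Each pole contributes −20 dB/decade at high frequency; each zero contributes +20 dB/decade.
Net: 0 zero(s) − 2 pole(s) → -40 dB/decade.

-40 dB/decade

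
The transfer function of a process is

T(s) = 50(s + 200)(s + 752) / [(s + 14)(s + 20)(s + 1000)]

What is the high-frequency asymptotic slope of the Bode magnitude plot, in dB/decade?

-20 dB/decade

Each pole contributes −20 dB/decade at high frequency; each zero contributes +20 dB/decade.
Net: 2 zero(s) − 3 pole(s) → -20 dB/decade.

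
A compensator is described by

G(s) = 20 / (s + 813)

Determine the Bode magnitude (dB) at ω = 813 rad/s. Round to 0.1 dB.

-35.2 dB

Substitute s = j813:
Numerator: 20 = 20 + j0
Denominator: (j813) + 813 = 813 + j813
|N| = √(20² + 0²) ≈ 20, ∠N ≈ 0.00°
|D| = √(813² + 813²) ≈ 1149.8, ∠D ≈ 45.00°
|G| = 20 / 1149.8 ≈ 0.017394
Gain = 20 log₁₀(0.017394) ≈ -35.19 dB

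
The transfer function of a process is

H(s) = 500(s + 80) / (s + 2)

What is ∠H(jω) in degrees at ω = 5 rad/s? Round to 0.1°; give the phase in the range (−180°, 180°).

At s = jω = j5:
zero (s+80): 80 + j5 → |·| = √(80²+5²) = √6425 ≈ 80.156, ∠ = arctan(5/80) ≈ 3.58°
pole (s+2): 2 + j5 → |·| = √(2²+5²) = √29 ≈ 5.3852, ∠ = arctan(5/2) ≈ 68.20°
∠H = 3.58° − 68.20° = -64.62°

-64.6°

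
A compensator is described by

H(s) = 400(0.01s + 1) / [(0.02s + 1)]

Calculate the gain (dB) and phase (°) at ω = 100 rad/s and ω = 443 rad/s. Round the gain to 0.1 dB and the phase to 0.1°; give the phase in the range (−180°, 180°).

At ω = 100 rad/s:
zero (1 + j100·0.01) = 1 + j1 → |·| ≈ 1.4142, ∠ ≈ 45.00°
pole (1 + j100·0.02) = 1 + j2 → |·| ≈ 2.2361, ∠ ≈ 63.43°
|H| = 400 · 1.4142 / (2.2361) ≈ 252.98
Gain = 20 log₁₀(252.98) ≈ 48.06 dB
∠H = (45.00°) − (63.43°) = -18.43°

At ω = 443 rad/s:
zero (1 + j443·0.01) = 1 + j4.43 → |·| ≈ 4.5415, ∠ ≈ 77.28°
pole (1 + j443·0.02) = 1 + j8.86 → |·| ≈ 8.9163, ∠ ≈ 83.56°
|H| = 400 · 4.5415 / (8.9163) ≈ 203.74
Gain = 20 log₁₀(203.74) ≈ 46.18 dB
∠H = (77.28°) − (83.56°) = -6.28°

ω = 100: 48.1 dB, -18.4°; ω = 443: 46.2 dB, -6.3°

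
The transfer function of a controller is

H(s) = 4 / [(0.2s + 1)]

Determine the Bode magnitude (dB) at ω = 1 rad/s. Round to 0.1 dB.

At ω = 1 rad/s:
pole (1 + j1·0.2) = 1 + j0.2 → |·| ≈ 1.0198, ∠ ≈ 11.31°
|H| = 4 · 1 / (1.0198) ≈ 3.9223
Gain = 20 log₁₀(3.9223) ≈ 11.87 dB

11.9 dB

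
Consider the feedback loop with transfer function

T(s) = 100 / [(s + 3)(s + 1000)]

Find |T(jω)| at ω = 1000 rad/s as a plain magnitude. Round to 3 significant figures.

At s = jω = j1000:
pole (s+3): 3 + j1000 → |·| = √(3²+1000²) = √1000009 ≈ 1000, ∠ = arctan(1000/3) ≈ 89.83°
pole (s+1000): 1000 + j1000 → |·| = √(1000²+1000²) = √2000000 ≈ 1414.2, ∠ = arctan(1000/1000) ≈ 45.00°
|T| = 100 / 1.4142e+06 ≈ 7.0711e-05

7.07e-05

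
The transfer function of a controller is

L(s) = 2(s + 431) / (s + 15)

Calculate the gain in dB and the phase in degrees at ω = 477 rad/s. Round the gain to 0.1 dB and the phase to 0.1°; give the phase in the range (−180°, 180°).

At s = jω = j477:
zero (s+431): 431 + j477 → |·| = √(431²+477²) = √413290 ≈ 642.88, ∠ = arctan(477/431) ≈ 47.90°
pole (s+15): 15 + j477 → |·| = √(15²+477²) = √227754 ≈ 477.24, ∠ = arctan(477/15) ≈ 88.20°
|L| = 2 · 642.88 / 477.24 ≈ 2.6942
Gain = 20 log₁₀(2.6942) ≈ 8.61 dB
∠L = 47.90° − 88.20° = -40.30°

8.6 dB, -40.3°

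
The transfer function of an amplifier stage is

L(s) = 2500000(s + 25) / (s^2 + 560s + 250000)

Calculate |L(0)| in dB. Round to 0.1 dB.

48.0 dB

L(0) = 2500000·25 / 250000 = 250
20 log₁₀(250) ≈ 47.96 dB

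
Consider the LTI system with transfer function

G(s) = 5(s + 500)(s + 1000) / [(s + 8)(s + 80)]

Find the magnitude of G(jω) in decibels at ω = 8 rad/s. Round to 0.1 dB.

At s = jω = j8:
zero (s+500): 500 + j8 → |·| = √(500²+8²) = √250064 ≈ 500.06, ∠ = arctan(8/500) ≈ 0.92°
zero (s+1000): 1000 + j8 → |·| = √(1000²+8²) = √1000064 ≈ 1000, ∠ = arctan(8/1000) ≈ 0.46°
pole (s+8): 8 + j8 → |·| = √(8²+8²) = √128 ≈ 11.314, ∠ = arctan(8/8) ≈ 45.00°
pole (s+80): 80 + j8 → |·| = √(80²+8²) = √6464 ≈ 80.399, ∠ = arctan(8/80) ≈ 5.71°
|G| = 5 · 5.0006e+05 / 909.63 ≈ 2748.7
Gain = 20 log₁₀(2748.7) ≈ 68.78 dB

68.8 dB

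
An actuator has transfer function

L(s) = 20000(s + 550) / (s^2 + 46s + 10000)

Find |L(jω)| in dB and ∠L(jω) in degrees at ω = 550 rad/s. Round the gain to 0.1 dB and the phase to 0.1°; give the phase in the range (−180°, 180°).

At s = jω = j550:
zero (s+550): 550 + j550 → |·| = √(550²+550²) = √605000 ≈ 777.82, ∠ = arctan(550/550) ≈ 45.00°
quadratic: (j550)² + 46·j550 + 10000 = -292500 + j25300 → |·| ≈ 2.9359e+05, ∠ ≈ 175.06°
|L| = 20000 · 777.82 / 2.9359e+05 ≈ 52.987
Gain = 20 log₁₀(52.987) ≈ 34.48 dB
∠L = 45.00° − 175.06° = -130.06°

34.5 dB, -130.1°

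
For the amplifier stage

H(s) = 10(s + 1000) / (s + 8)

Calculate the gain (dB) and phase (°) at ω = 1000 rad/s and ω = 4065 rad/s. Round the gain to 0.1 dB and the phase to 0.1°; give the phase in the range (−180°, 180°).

At s = jω = j1000:
zero (s+1000): 1000 + j1000 → |·| = √(1000²+1000²) = √2000000 ≈ 1414.2, ∠ = arctan(1000/1000) ≈ 45.00°
pole (s+8): 8 + j1000 → |·| = √(8²+1000²) = √1000064 ≈ 1000, ∠ = arctan(1000/8) ≈ 89.54°
|H| = 10 · 1414.2 / 1000 ≈ 14.142
Gain = 20 log₁₀(14.142) ≈ 23.01 dB
∠H = 45.00° − 89.54° = -44.54°

At s = jω = j4065:
zero (s+1000): 1000 + j4065 → |·| = √(1000²+4065²) = √17524225 ≈ 4186.2, ∠ = arctan(4065/1000) ≈ 76.18°
pole (s+8): 8 + j4065 → |·| = √(8²+4065²) = √16524289 ≈ 4065, ∠ = arctan(4065/8) ≈ 89.89°
|H| = 10 · 4186.2 / 4065 ≈ 10.298
Gain = 20 log₁₀(10.298) ≈ 20.26 dB
∠H = 76.18° − 89.89° = -13.71°

ω = 1000: 23.0 dB, -44.5°; ω = 4065: 20.3 dB, -13.7°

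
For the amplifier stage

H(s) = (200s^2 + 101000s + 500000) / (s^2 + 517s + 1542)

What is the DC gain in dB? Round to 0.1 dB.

H(0) = 500000 / 1542 ≈ 324.25
20 log₁₀(324.25) ≈ 50.22 dB

50.2 dB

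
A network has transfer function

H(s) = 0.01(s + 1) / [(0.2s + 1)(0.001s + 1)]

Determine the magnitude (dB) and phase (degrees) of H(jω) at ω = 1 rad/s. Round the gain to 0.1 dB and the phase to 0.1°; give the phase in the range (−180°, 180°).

-37.2 dB, 33.6°

At ω = 1 rad/s:
zero (1 + j1·1) = 1 + j1 → |·| ≈ 1.4142, ∠ ≈ 45.00°
pole (1 + j1·0.2) = 1 + j0.2 → |·| ≈ 1.0198, ∠ ≈ 11.31°
pole (1 + j1·0.001) = 1 + j0.001 → |·| ≈ 1, ∠ ≈ 0.06°
|H| = 0.01 · 1.4142 / (1.0198 · 1) ≈ 0.013867
Gain = 20 log₁₀(0.013867) ≈ -37.16 dB
∠H = (45.00°) − (11.31° + 0.06°) = 33.63°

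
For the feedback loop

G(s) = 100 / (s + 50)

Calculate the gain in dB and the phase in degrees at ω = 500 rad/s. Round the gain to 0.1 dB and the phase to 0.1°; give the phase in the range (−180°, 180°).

At s = jω = j500:
pole (s+50): 50 + j500 → |·| = √(50²+500²) = √252500 ≈ 502.49, ∠ = arctan(500/50) ≈ 84.29°
|G| = 100 / 502.49 ≈ 0.19901
Gain = 20 log₁₀(0.19901) ≈ -14.02 dB
∠G = 0.00° − 84.29° = -84.29°

-14.0 dB, -84.3°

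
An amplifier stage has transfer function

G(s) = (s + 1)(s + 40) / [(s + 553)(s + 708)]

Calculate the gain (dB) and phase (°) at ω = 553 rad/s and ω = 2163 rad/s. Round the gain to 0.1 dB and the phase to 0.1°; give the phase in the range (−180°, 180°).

At s = jω = j553:
zero (s+1): 1 + j553 → |·| = √(1²+553²) = √305810 ≈ 553, ∠ = arctan(553/1) ≈ 89.90°
zero (s+40): 40 + j553 → |·| = √(40²+553²) = √307409 ≈ 554.44, ∠ = arctan(553/40) ≈ 85.86°
pole (s+553): 553 + j553 → |·| = √(553²+553²) = √611618 ≈ 782.06, ∠ = arctan(553/553) ≈ 45.00°
pole (s+708): 708 + j553 → |·| = √(708²+553²) = √807073 ≈ 898.37, ∠ = arctan(553/708) ≈ 37.99°
|G| = 1 · 3.0661e+05 / 7.0258e+05 ≈ 0.43641
Gain = 20 log₁₀(0.43641) ≈ -7.20 dB
∠G = 175.76° − 82.99° = 92.77°

At s = jω = j2163:
zero (s+1): 1 + j2163 → |·| = √(1²+2163²) = √4678570 ≈ 2163, ∠ = arctan(2163/1) ≈ 89.97°
zero (s+40): 40 + j2163 → |·| = √(40²+2163²) = √4680169 ≈ 2163.4, ∠ = arctan(2163/40) ≈ 88.94°
pole (s+553): 553 + j2163 → |·| = √(553²+2163²) = √4984378 ≈ 2232.6, ∠ = arctan(2163/553) ≈ 75.66°
pole (s+708): 708 + j2163 → |·| = √(708²+2163²) = √5179833 ≈ 2275.9, ∠ = arctan(2163/708) ≈ 71.88°
|G| = 1 · 4.6794e+06 / 5.0812e+06 ≈ 0.92092
Gain = 20 log₁₀(0.92092) ≈ -0.72 dB
∠G = 178.91° − 147.54° = 31.37°

ω = 553: -7.2 dB, 92.8°; ω = 2163: -0.7 dB, 31.4°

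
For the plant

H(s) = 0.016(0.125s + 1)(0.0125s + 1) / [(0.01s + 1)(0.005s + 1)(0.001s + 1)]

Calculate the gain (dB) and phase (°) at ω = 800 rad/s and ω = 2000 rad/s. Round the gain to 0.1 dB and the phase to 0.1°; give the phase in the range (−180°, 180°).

At ω = 800 rad/s:
zero (1 + j800·0.125) = 1 + j100 → |·| ≈ 100, ∠ ≈ 89.43°
zero (1 + j800·0.0125) = 1 + j10 → |·| ≈ 10.05, ∠ ≈ 84.29°
pole (1 + j800·0.01) = 1 + j8 → |·| ≈ 8.0623, ∠ ≈ 82.87°
pole (1 + j800·0.005) = 1 + j4 → |·| ≈ 4.1231, ∠ ≈ 75.96°
pole (1 + j800·0.001) = 1 + j0.8 → |·| ≈ 1.2806, ∠ ≈ 38.66°
|H| = 0.016 · 100 · 10.05 / (8.0623 · 4.1231 · 1.2806) ≈ 0.37774
Gain = 20 log₁₀(0.37774) ≈ -8.46 dB
∠H = (89.43° + 84.29°) − (82.87° + 75.96° + 38.66°) = -23.77°

At ω = 2000 rad/s:
zero (1 + j2000·0.125) = 1 + j250 → |·| ≈ 250, ∠ ≈ 89.77°
zero (1 + j2000·0.0125) = 1 + j25 → |·| ≈ 25.02, ∠ ≈ 87.71°
pole (1 + j2000·0.01) = 1 + j20 → |·| ≈ 20.025, ∠ ≈ 87.14°
pole (1 + j2000·0.005) = 1 + j10 → |·| ≈ 10.05, ∠ ≈ 84.29°
pole (1 + j2000·0.001) = 1 + j2 → |·| ≈ 2.2361, ∠ ≈ 63.43°
|H| = 0.016 · 250 · 25.02 / (20.025 · 10.05 · 2.2361) ≈ 0.22239
Gain = 20 log₁₀(0.22239) ≈ -13.06 dB
∠H = (89.77° + 87.71°) − (87.14° + 84.29° + 63.43°) = -57.38°

ω = 800: -8.5 dB, -23.8°; ω = 2000: -13.1 dB, -57.4°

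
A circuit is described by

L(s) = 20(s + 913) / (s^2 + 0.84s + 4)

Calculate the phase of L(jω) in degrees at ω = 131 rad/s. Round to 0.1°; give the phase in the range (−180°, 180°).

At s = jω = j131:
zero (s+913): 913 + j131 → |·| = √(913²+131²) = √850730 ≈ 922.35, ∠ = arctan(131/913) ≈ 8.17°
quadratic: (j131)² + 0.84·j131 + 4 = -17157 + j110.04 → |·| ≈ 17157, ∠ ≈ 179.63°
∠L = 8.17° − 179.63° = -171.46°

-171.5°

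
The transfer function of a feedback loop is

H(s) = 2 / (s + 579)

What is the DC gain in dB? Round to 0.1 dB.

-49.2 dB

H(0) = 2 / (579) ≈ 0.0034542
20 log₁₀(0.0034542) ≈ -49.23 dB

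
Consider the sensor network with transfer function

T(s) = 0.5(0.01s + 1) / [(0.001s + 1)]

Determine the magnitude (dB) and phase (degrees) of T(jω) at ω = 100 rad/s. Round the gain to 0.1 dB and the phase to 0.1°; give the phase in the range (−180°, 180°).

-3.1 dB, 39.3°

At ω = 100 rad/s:
zero (1 + j100·0.01) = 1 + j1 → |·| ≈ 1.4142, ∠ ≈ 45.00°
pole (1 + j100·0.001) = 1 + j0.1 → |·| ≈ 1.005, ∠ ≈ 5.71°
|T| = 0.5 · 1.4142 / (1.005) ≈ 0.70358
Gain = 20 log₁₀(0.70358) ≈ -3.05 dB
∠T = (45.00°) − (5.71°) = 39.29°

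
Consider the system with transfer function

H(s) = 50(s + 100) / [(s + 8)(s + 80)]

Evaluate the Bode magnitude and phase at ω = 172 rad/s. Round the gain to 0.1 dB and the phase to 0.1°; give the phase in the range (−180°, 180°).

-10.3 dB, -92.6°

At s = jω = j172:
zero (s+100): 100 + j172 → |·| = √(100²+172²) = √39584 ≈ 198.96, ∠ = arctan(172/100) ≈ 59.83°
pole (s+8): 8 + j172 → |·| = √(8²+172²) = √29648 ≈ 172.19, ∠ = arctan(172/8) ≈ 87.34°
pole (s+80): 80 + j172 → |·| = √(80²+172²) = √35984 ≈ 189.69, ∠ = arctan(172/80) ≈ 65.06°
|H| = 50 · 198.96 / 32663 ≈ 0.30456
Gain = 20 log₁₀(0.30456) ≈ -10.33 dB
∠H = 59.83° − 152.40° = -92.57°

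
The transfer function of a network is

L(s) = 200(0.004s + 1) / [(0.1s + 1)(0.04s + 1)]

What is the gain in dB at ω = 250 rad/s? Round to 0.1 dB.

At ω = 250 rad/s:
zero (1 + j250·0.004) = 1 + j1 → |·| ≈ 1.4142, ∠ ≈ 45.00°
pole (1 + j250·0.1) = 1 + j25 → |·| ≈ 25.02, ∠ ≈ 87.71°
pole (1 + j250·0.04) = 1 + j10 → |·| ≈ 10.05, ∠ ≈ 84.29°
|L| = 200 · 1.4142 / (25.02 · 10.05) ≈ 1.1248
Gain = 20 log₁₀(1.1248) ≈ 1.02 dB

1.0 dB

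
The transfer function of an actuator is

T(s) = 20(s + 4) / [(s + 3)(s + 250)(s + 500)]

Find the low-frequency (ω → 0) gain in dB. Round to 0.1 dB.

T(0) = 20·4 / (3·250·500) ≈ 0.00021333
20 log₁₀(0.00021333) ≈ -73.42 dB

-73.4 dB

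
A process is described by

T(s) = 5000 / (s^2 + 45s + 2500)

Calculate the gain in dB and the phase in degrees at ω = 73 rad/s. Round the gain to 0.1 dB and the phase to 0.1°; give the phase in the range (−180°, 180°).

At s = jω = j73:
quadratic: (j73)² + 45·j73 + 2500 = -2829 + j3285 → |·| ≈ 4335.3, ∠ ≈ 130.73°
|T| = 5000 / 4335.3 ≈ 1.1533
Gain = 20 log₁₀(1.1533) ≈ 1.24 dB
∠T = 0.00° − 130.73° = -130.73°

1.2 dB, -130.7°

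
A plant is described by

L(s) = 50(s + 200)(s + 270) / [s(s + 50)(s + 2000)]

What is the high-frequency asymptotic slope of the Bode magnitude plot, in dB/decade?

-20 dB/decade

Each pole contributes −20 dB/decade at high frequency; each zero contributes +20 dB/decade.
Net: 2 zero(s) − 3 pole(s) → -20 dB/decade.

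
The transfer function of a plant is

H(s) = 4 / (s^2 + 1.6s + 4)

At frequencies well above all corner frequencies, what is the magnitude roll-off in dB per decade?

Each pole contributes −20 dB/decade at high frequency; each zero contributes +20 dB/decade.
Net: 0 zero(s) − 2 pole(s) → -40 dB/decade.

-40 dB/decade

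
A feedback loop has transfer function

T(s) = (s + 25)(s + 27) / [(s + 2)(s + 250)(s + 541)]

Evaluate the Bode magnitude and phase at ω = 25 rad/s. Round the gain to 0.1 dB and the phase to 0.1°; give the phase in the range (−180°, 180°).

-68.4 dB, -6.0°

At s = jω = j25:
zero (s+25): 25 + j25 → |·| = √(25²+25²) = √1250 ≈ 35.355, ∠ = arctan(25/25) ≈ 45.00°
zero (s+27): 27 + j25 → |·| = √(27²+25²) = √1354 ≈ 36.797, ∠ = arctan(25/27) ≈ 42.80°
pole (s+2): 2 + j25 → |·| = √(2²+25²) = √629 ≈ 25.08, ∠ = arctan(25/2) ≈ 85.43°
pole (s+250): 250 + j25 → |·| = √(250²+25²) = √63125 ≈ 251.25, ∠ = arctan(25/250) ≈ 5.71°
pole (s+541): 541 + j25 → |·| = √(541²+25²) = √293306 ≈ 541.58, ∠ = arctan(25/541) ≈ 2.65°
|T| = 1 · 1301 / 3.4127e+06 ≈ 0.00038122
Gain = 20 log₁₀(0.00038122) ≈ -68.38 dB
∠T = 87.80° − 93.79° = -5.99°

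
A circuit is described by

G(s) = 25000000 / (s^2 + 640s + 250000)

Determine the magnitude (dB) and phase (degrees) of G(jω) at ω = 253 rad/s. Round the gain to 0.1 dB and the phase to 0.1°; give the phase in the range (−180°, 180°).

40.1 dB, -41.0°

At s = jω = j253:
quadratic: (j253)² + 640·j253 + 250000 = 185991 + j161920 → |·| ≈ 2.466e+05, ∠ ≈ 41.04°
|G| = 25000000 / 2.466e+05 ≈ 101.38
Gain = 20 log₁₀(101.38) ≈ 40.12 dB
∠G = 0.00° − 41.04° = -41.04°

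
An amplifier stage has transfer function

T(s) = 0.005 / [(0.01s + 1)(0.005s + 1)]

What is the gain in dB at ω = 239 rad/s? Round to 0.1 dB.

At ω = 239 rad/s:
pole (1 + j239·0.01) = 1 + j2.39 → |·| ≈ 2.5908, ∠ ≈ 67.30°
pole (1 + j239·0.005) = 1 + j1.195 → |·| ≈ 1.5582, ∠ ≈ 50.08°
|T| = 0.005 · 1 / (2.5908 · 1.5582) ≈ 0.0012385
Gain = 20 log₁₀(0.0012385) ≈ -58.14 dB

-58.1 dB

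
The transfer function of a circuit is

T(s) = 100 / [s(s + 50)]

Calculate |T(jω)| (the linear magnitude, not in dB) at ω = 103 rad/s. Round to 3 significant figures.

At s = jω = j103:
pole (s+50): 50 + j103 → |·| = √(50²+103²) = √13109 ≈ 114.49, ∠ = arctan(103/50) ≈ 64.11°
pole at origin: |s| = 103, ∠ = 90.00° (in denominator)
|T| = 100 / 11792 ≈ 0.0084803

0.00848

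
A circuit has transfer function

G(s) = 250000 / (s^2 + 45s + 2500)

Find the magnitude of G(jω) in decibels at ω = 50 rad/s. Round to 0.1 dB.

40.9 dB

At s = jω = j50:
quadratic: (j50)² + 45·j50 + 2500 = 0 + j2250 → |·| ≈ 2250, ∠ ≈ 90.00°
|G| = 250000 / 2250 ≈ 111.11
Gain = 20 log₁₀(111.11) ≈ 40.92 dB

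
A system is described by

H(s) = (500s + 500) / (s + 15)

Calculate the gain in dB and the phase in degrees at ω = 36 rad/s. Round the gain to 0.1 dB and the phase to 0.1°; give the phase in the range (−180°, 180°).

Substitute s = j36:
Numerator: 500(j36) + 500 = 500 + j18000
Denominator: (j36) + 15 = 15 + j36
|N| = √(500² + 18000²) ≈ 18007, ∠N ≈ 88.41°
|D| = √(15² + 36²) ≈ 39, ∠D ≈ 67.38°
|H| = 18007 / 39 ≈ 461.72
Gain = 20 log₁₀(461.72) ≈ 53.29 dB
∠H = 88.41° − 67.38° = 21.03°

53.3 dB, 21.0°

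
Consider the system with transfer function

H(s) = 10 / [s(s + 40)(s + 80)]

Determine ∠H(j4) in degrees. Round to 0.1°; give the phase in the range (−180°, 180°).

-98.6°

At s = jω = j4:
pole (s+40): 40 + j4 → |·| = √(40²+4²) = √1616 ≈ 40.2, ∠ = arctan(4/40) ≈ 5.71°
pole (s+80): 80 + j4 → |·| = √(80²+4²) = √6416 ≈ 80.1, ∠ = arctan(4/80) ≈ 2.86°
pole at origin: |s| = 4, ∠ = 90.00° (in denominator)
∠H = 0.00° − 98.57° = -98.57°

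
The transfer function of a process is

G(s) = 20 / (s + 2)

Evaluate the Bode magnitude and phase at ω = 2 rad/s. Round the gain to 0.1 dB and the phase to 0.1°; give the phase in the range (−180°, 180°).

Substitute s = j2:
Numerator: 20 = 20 + j0
Denominator: (j2) + 2 = 2 + j2
|N| = √(20² + 0²) ≈ 20, ∠N ≈ 0.00°
|D| = √(2² + 2²) ≈ 2.8284, ∠D ≈ 45.00°
|G| = 20 / 2.8284 ≈ 7.0711
Gain = 20 log₁₀(7.0711) ≈ 16.99 dB
∠G = 0.00° − 45.00° = -45.00°

17.0 dB, -45.0°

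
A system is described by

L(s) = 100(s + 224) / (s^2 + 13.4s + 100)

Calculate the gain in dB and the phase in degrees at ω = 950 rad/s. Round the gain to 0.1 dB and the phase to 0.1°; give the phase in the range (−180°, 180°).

At s = jω = j950:
zero (s+224): 224 + j950 → |·| = √(224²+950²) = √952676 ≈ 976.05, ∠ = arctan(950/224) ≈ 76.73°
quadratic: (j950)² + 13.4·j950 + 100 = -902400 + j12730 → |·| ≈ 9.0249e+05, ∠ ≈ 179.19°
|L| = 100 · 976.05 / 9.0249e+05 ≈ 0.10815
Gain = 20 log₁₀(0.10815) ≈ -19.32 dB
∠L = 76.73° − 179.19° = -102.46°

-19.3 dB, -102.5°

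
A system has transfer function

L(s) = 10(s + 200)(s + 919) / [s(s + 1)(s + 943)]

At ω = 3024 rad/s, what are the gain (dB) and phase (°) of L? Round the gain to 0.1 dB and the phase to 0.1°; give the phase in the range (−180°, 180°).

-49.6 dB, -93.3°

At s = jω = j3024:
zero (s+200): 200 + j3024 → |·| = √(200²+3024²) = √9184576 ≈ 3030.6, ∠ = arctan(3024/200) ≈ 86.22°
zero (s+919): 919 + j3024 → |·| = √(919²+3024²) = √9989137 ≈ 3160.6, ∠ = arctan(3024/919) ≈ 73.10°
pole (s+1): 1 + j3024 → |·| = √(1²+3024²) = √9144577 ≈ 3024, ∠ = arctan(3024/1) ≈ 89.98°
pole (s+943): 943 + j3024 → |·| = √(943²+3024²) = √10033825 ≈ 3167.6, ∠ = arctan(3024/943) ≈ 72.68°
pole at origin: |s| = 3024, ∠ = 90.00° (in denominator)
|L| = 10 · 9.5785e+06 / 2.8966e+10 ≈ 0.0033068
Gain = 20 log₁₀(0.0033068) ≈ -49.61 dB
∠L = 159.32° − 252.66° = -93.34°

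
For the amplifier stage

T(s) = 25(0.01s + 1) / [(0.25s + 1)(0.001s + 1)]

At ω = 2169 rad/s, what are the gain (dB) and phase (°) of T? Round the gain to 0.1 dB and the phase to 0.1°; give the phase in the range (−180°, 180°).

-7.6 dB, -67.8°

At ω = 2169 rad/s:
zero (1 + j2169·0.01) = 1 + j21.69 → |·| ≈ 21.713, ∠ ≈ 87.36°
pole (1 + j2169·0.25) = 1 + j542.25 → |·| ≈ 542.25, ∠ ≈ 89.89°
pole (1 + j2169·0.001) = 1 + j2.169 → |·| ≈ 2.3884, ∠ ≈ 65.25°
|T| = 25 · 21.713 / (542.25 · 2.3884) ≈ 0.41913
Gain = 20 log₁₀(0.41913) ≈ -7.55 dB
∠T = (87.36°) − (89.89° + 65.25°) = -67.78°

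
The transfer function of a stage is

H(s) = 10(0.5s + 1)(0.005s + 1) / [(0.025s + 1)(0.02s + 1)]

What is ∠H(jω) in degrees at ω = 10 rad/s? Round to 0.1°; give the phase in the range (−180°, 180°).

At ω = 10 rad/s:
zero (1 + j10·0.5) = 1 + j5 → |·| ≈ 5.099, ∠ ≈ 78.69°
zero (1 + j10·0.005) = 1 + j0.05 → |·| ≈ 1.0012, ∠ ≈ 2.86°
pole (1 + j10·0.025) = 1 + j0.25 → |·| ≈ 1.0308, ∠ ≈ 14.04°
pole (1 + j10·0.02) = 1 + j0.2 → |·| ≈ 1.0198, ∠ ≈ 11.31°
∠H = (78.69° + 2.86°) − (14.04° + 11.31°) = 56.20°

56.2°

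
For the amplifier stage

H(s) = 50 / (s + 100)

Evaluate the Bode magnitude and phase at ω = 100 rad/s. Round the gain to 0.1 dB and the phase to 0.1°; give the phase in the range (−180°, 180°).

At s = jω = j100:
pole (s+100): 100 + j100 → |·| = √(100²+100²) = √20000 ≈ 141.42, ∠ = arctan(100/100) ≈ 45.00°
|H| = 50 / 141.42 ≈ 0.35356
Gain = 20 log₁₀(0.35356) ≈ -9.03 dB
∠H = 0.00° − 45.00° = -45.00°

-9.0 dB, -45.0°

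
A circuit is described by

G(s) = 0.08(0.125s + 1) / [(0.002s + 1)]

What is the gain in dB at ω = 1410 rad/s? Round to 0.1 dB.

At ω = 1410 rad/s:
zero (1 + j1410·0.125) = 1 + j176.25 → |·| ≈ 176.25, ∠ ≈ 89.67°
pole (1 + j1410·0.002) = 1 + j2.82 → |·| ≈ 2.9921, ∠ ≈ 70.47°
|G| = 0.08 · 176.25 / (2.9921) ≈ 4.7124
Gain = 20 log₁₀(4.7124) ≈ 13.46 dB

13.5 dB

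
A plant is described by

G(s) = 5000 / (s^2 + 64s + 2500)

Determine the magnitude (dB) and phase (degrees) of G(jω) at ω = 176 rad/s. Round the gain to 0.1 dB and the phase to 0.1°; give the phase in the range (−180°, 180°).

-15.7 dB, -158.4°

At s = jω = j176:
quadratic: (j176)² + 64·j176 + 2500 = -28476 + j11264 → |·| ≈ 30623, ∠ ≈ 158.42°
|G| = 5000 / 30623 ≈ 0.16328
Gain = 20 log₁₀(0.16328) ≈ -15.74 dB
∠G = 0.00° − 158.42° = -158.42°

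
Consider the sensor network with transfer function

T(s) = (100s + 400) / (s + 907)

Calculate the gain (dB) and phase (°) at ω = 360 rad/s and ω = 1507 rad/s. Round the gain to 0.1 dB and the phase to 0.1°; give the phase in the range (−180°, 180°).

Substitute s = j360:
Numerator: 100(j360) + 400 = 400 + j36000
Denominator: (j360) + 907 = 907 + j360
|N| = √(400² + 36000²) ≈ 36002, ∠N ≈ 89.36°
|D| = √(907² + 360²) ≈ 975.83, ∠D ≈ 21.65°
|T| = 36002 / 975.83 ≈ 36.894
Gain = 20 log₁₀(36.894) ≈ 31.34 dB
∠T = 89.36° − 21.65° = 67.71°

Substitute s = j1507:
Numerator: 100(j1507) + 400 = 400 + j150700
Denominator: (j1507) + 907 = 907 + j1507
|N| = √(400² + 150700²) ≈ 1.507e+05, ∠N ≈ 89.85°
|D| = √(907² + 1507²) ≈ 1758.9, ∠D ≈ 58.96°
|T| = 1.507e+05 / 1758.9 ≈ 85.679
Gain = 20 log₁₀(85.679) ≈ 38.66 dB
∠T = 89.85° − 58.96° = 30.89°

ω = 360: 31.3 dB, 67.7°; ω = 1507: 38.7 dB, 30.9°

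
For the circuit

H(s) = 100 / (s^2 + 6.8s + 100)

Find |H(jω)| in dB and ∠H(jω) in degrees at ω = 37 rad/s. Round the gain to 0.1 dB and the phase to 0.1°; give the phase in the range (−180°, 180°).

-22.2 dB, -168.8°

At s = jω = j37:
quadratic: (j37)² + 6.8·j37 + 100 = -1269 + j251.6 → |·| ≈ 1293.7, ∠ ≈ 168.79°
|H| = 100 / 1293.7 ≈ 0.077298
Gain = 20 log₁₀(0.077298) ≈ -22.24 dB
∠H = 0.00° − 168.79° = -168.79°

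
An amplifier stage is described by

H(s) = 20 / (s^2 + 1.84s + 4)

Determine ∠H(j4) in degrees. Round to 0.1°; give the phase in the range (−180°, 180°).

At s = jω = j4:
quadratic: (j4)² + 1.84·j4 + 4 = -12 + j7.36 → |·| ≈ 14.077, ∠ ≈ 148.48°
∠H = 0.00° − 148.48° = -148.48°

-148.5°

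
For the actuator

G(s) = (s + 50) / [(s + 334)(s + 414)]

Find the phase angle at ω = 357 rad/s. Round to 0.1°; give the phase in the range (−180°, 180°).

At s = jω = j357:
zero (s+50): 50 + j357 → |·| = √(50²+357²) = √129949 ≈ 360.48, ∠ = arctan(357/50) ≈ 82.03°
pole (s+334): 334 + j357 → |·| = √(334²+357²) = √239005 ≈ 488.88, ∠ = arctan(357/334) ≈ 46.91°
pole (s+414): 414 + j357 → |·| = √(414²+357²) = √298845 ≈ 546.67, ∠ = arctan(357/414) ≈ 40.77°
∠G = 82.03° − 87.68° = -5.65°

-5.7°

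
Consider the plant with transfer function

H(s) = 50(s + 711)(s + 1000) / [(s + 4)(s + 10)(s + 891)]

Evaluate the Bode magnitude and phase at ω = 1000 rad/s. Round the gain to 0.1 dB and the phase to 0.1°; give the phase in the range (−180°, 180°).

-23.8 dB, -127.9°

At s = jω = j1000:
zero (s+711): 711 + j1000 → |·| = √(711²+1000²) = √1505521 ≈ 1227, ∠ = arctan(1000/711) ≈ 54.59°
zero (s+1000): 1000 + j1000 → |·| = √(1000²+1000²) = √2000000 ≈ 1414.2, ∠ = arctan(1000/1000) ≈ 45.00°
pole (s+4): 4 + j1000 → |·| = √(4²+1000²) = √1000016 ≈ 1000, ∠ = arctan(1000/4) ≈ 89.77°
pole (s+10): 10 + j1000 → |·| = √(10²+1000²) = √1000100 ≈ 1000, ∠ = arctan(1000/10) ≈ 89.43°
pole (s+891): 891 + j1000 → |·| = √(891²+1000²) = √1793881 ≈ 1339.4, ∠ = arctan(1000/891) ≈ 48.30°
|H| = 50 · 1.7352e+06 / 1.3394e+09 ≈ 0.064775
Gain = 20 log₁₀(0.064775) ≈ -23.77 dB
∠H = 99.59° − 227.50° = -127.91°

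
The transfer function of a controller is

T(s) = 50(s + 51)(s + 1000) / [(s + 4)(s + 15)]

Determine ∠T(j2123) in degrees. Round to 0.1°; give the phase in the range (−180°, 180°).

At s = jω = j2123:
zero (s+51): 51 + j2123 → |·| = √(51²+2123²) = √4509730 ≈ 2123.6, ∠ = arctan(2123/51) ≈ 88.62°
zero (s+1000): 1000 + j2123 → |·| = √(1000²+2123²) = √5507129 ≈ 2346.7, ∠ = arctan(2123/1000) ≈ 64.78°
pole (s+4): 4 + j2123 → |·| = √(4²+2123²) = √4507145 ≈ 2123, ∠ = arctan(2123/4) ≈ 89.89°
pole (s+15): 15 + j2123 → |·| = √(15²+2123²) = √4507354 ≈ 2123.1, ∠ = arctan(2123/15) ≈ 89.60°
∠T = 153.40° − 179.49° = -26.09°

-26.1°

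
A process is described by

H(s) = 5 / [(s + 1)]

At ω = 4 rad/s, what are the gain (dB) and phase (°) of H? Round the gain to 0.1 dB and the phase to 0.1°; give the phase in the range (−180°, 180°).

1.7 dB, -76.0°

At ω = 4 rad/s:
pole (1 + j4·1) = 1 + j4 → |·| ≈ 4.1231, ∠ ≈ 75.96°
|H| = 5 · 1 / (4.1231) ≈ 1.2127
Gain = 20 log₁₀(1.2127) ≈ 1.68 dB
∠H = (0°) − (75.96°) = -75.96°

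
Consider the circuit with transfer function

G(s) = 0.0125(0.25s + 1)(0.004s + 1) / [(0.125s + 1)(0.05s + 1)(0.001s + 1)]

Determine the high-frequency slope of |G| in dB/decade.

-20 dB/decade

Each pole contributes −20 dB/decade at high frequency; each zero contributes +20 dB/decade.
Net: 2 zero(s) − 3 pole(s) → -20 dB/decade.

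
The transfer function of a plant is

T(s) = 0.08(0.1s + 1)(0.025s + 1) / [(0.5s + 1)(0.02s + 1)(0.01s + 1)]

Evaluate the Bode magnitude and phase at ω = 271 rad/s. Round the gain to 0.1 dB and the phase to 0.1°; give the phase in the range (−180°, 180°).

-43.2 dB, -69.4°

At ω = 271 rad/s:
zero (1 + j271·0.1) = 1 + j27.1 → |·| ≈ 27.118, ∠ ≈ 87.89°
zero (1 + j271·0.025) = 1 + j6.775 → |·| ≈ 6.8484, ∠ ≈ 81.60°
pole (1 + j271·0.5) = 1 + j135.5 → |·| ≈ 135.5, ∠ ≈ 89.58°
pole (1 + j271·0.02) = 1 + j5.42 → |·| ≈ 5.5115, ∠ ≈ 79.55°
pole (1 + j271·0.01) = 1 + j2.71 → |·| ≈ 2.8886, ∠ ≈ 69.75°
|T| = 0.08 · 27.118 · 6.8484 / (135.5 · 5.5115 · 2.8886) ≈ 0.0068872
Gain = 20 log₁₀(0.0068872) ≈ -43.24 dB
∠T = (87.89° + 81.60°) − (89.58° + 79.55° + 69.75°) = -69.39°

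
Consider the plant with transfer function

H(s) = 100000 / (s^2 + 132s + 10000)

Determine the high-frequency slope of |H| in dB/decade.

Each pole contributes −20 dB/decade at high frequency; each zero contributes +20 dB/decade.
Net: 0 zero(s) − 2 pole(s) → -40 dB/decade.

-40 dB/decade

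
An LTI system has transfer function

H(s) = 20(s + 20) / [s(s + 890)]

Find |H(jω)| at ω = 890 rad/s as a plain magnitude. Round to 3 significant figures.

0.0159

At s = jω = j890:
zero (s+20): 20 + j890 → |·| = √(20²+890²) = √792500 ≈ 890.22, ∠ = arctan(890/20) ≈ 88.71°
pole (s+890): 890 + j890 → |·| = √(890²+890²) = √1584200 ≈ 1258.7, ∠ = arctan(890/890) ≈ 45.00°
pole at origin: |s| = 890, ∠ = 90.00° (in denominator)
|H| = 20 · 890.22 / 1.1202e+06 ≈ 0.015894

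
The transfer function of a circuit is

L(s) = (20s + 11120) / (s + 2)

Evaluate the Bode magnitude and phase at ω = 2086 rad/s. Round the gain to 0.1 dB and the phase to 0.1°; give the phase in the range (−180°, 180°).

26.3 dB, -14.9°

Substitute s = j2086:
Numerator: 20(j2086) + 11120 = 11120 + j41720
Denominator: (j2086) + 2 = 2 + j2086
|N| = √(11120² + 41720²) ≈ 43177, ∠N ≈ 75.08°
|D| = √(2² + 2086²) ≈ 2086, ∠D ≈ 89.95°
|L| = 43177 / 2086 ≈ 20.698
Gain = 20 log₁₀(20.698) ≈ 26.32 dB
∠L = 75.08° − 89.95° = -14.87°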